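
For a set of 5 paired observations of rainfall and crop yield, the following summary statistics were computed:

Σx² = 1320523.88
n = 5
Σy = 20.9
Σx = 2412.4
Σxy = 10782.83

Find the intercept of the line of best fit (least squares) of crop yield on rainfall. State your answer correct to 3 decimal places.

2.026

Sxx = Σx² − (Σx)²/n = 1320523.88 − 1163934.752 = 156589.128
Sxy = Σxy − (Σx)(Σy)/n = 10782.83 − 10083.832 = 698.998
b = Sxy/Sxx = 698.998/156589.128 = 0.004464
a = ȳ − b·x̄ = 4.18 − 0.004464·482.48 = 2.026258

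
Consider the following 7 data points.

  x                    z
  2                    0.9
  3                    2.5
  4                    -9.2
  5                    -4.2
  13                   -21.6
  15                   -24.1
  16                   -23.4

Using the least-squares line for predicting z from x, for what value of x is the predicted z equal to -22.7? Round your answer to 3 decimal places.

n = 7, Σx = 58, Σy = -79.1, Σxy = -1065.2, Σx² = 704
Sxx = Σx² − (Σx)²/n = 704 − 480.571429 = 223.428571
Sxy = Σxy − (Σx)(Σy)/n = -1065.2 − (-655.4) = -409.8
b = Sxy/Sxx = -409.8/223.428571 = -1.834143
a = ȳ − b·x̄ = -11.3 − (-1.834143)·8.285714 = 3.897187
Set a + b·x = -22.7: x = (-22.7 − 3.897187) / (-1.834143) = 14.501150

14.501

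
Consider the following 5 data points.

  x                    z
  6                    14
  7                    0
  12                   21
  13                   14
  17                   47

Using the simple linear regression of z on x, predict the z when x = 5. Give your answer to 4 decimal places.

0.1024

n = 5, Σx = 55, Σy = 96, Σxy = 1317, Σx² = 687
Sxx = Σx² − (Σx)²/n = 687 − 605 = 82
Sxy = Σxy − (Σx)(Σy)/n = 1317 − 1056 = 261
b = Sxy/Sxx = 261/82 = 3.182927
a = ȳ − b·x̄ = 19.2 − 3.182927·11 = -15.812195
ŷ(5) = a + b·5 = -15.812195 + 3.182927·5 = 0.102439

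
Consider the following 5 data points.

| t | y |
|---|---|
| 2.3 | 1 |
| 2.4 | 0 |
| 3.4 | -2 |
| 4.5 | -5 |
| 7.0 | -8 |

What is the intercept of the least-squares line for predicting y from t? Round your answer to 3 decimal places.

4.535

n = 5, Σx = 19.6, Σy = -14, Σxy = -83, Σx² = 91.86
Sxx = Σx² − (Σx)²/n = 91.86 − 76.832 = 15.028
Sxy = Σxy − (Σx)(Σy)/n = -83 − (-54.88) = -28.12
b = Sxy/Sxx = -28.12/15.028 = -1.871174
a = ȳ − b·x̄ = -2.8 − (-1.871174)·3.92 = 4.535001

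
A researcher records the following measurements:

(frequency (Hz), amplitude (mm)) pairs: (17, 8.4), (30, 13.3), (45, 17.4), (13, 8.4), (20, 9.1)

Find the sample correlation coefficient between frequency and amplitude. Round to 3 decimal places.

n = 5, Σx = 125, Σy = 56.6, Σxy = 1616, Σx² = 3783, Σy² = 703.58
Sxx = Σx² − (Σx)²/n = 3783 − 3125 = 658
Sxy = Σxy − (Σx)(Σy)/n = 1616 − 1415 = 201
Syy = Σy² − (Σy)²/n = 703.58 − 640.712 = 62.868
r = Sxy/√(Sxx·Syy) = 201/√(41367.144) = 201/203.389144 = 0.988253

0.988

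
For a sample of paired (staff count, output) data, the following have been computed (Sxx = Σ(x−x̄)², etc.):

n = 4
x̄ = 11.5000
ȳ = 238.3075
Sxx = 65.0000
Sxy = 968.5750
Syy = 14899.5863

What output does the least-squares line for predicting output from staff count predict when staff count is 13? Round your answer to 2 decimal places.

260.66

b = Sxy/Sxx = 968.575/65 = 14.901154
a = ȳ − b·x̄ = 238.3075 − 14.901154·11.5 = 66.944231
ŷ(13) = a + b·13 = 66.944231 + 14.901154·13 = 260.659231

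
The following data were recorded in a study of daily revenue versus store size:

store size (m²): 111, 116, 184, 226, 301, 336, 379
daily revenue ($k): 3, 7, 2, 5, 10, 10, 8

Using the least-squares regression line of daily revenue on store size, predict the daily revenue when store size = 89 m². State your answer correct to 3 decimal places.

n = 7, Σx = 1653, Σy = 45, Σxy = 12045, Σx² = 457847
Sxx = Σx² − (Σx)²/n = 457847 − 390344.142857 = 67502.857143
Sxy = Σxy − (Σx)(Σy)/n = 12045 − 10626.428571 = 1418.571429
b = Sxy/Sxx = 1418.571429/67502.857143 = 0.021015
a = ȳ − b·x̄ = 6.428571 − 0.021015·236.142857 = 1.466033
ŷ(89) = a + b·89 = 1.466033 + 0.021015·89 = 3.336367

3.336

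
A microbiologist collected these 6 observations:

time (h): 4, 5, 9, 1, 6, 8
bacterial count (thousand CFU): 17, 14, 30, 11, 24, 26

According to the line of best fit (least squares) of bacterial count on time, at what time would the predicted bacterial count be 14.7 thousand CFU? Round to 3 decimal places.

3.162

n = 6, Σx = 33, Σy = 122, Σxy = 771, Σx² = 223
Sxx = Σx² − (Σx)²/n = 223 − 181.5 = 41.5
Sxy = Σxy − (Σx)(Σy)/n = 771 − 671 = 100
b = Sxy/Sxx = 100/41.5 = 2.409639
a = ȳ − b·x̄ = 20.333333 − 2.409639·5.5 = 7.080321
Set a + b·x = 14.7: x = (14.7 − 7.080321) / 2.409639 = 3.162167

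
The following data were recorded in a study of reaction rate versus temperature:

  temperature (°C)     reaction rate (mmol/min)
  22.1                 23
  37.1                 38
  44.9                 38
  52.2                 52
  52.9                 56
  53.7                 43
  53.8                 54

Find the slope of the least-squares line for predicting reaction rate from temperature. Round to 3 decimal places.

n = 7, Σx = 316.7, Σy = 304, Σxy = 14515.4, Σx² = 15182.21
Sxx = Σx² − (Σx)²/n = 15182.21 − 14328.412857 = 853.797143
Sxy = Σxy − (Σx)(Σy)/n = 14515.4 − 13753.828571 = 761.571429
b = Sxy/Sxx = 761.571429/853.797143 = 0.891982

0.892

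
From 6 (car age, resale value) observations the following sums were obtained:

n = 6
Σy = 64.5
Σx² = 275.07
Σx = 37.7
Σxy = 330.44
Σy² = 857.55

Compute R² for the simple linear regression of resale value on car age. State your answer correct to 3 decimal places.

Sxx = Σx² − (Σx)²/n = 275.07 − 236.881667 = 38.188333
Sxy = Σxy − (Σx)(Σy)/n = 330.44 − 405.275 = -74.835
Syy = Σy² − (Σy)²/n = 857.55 − 693.375 = 164.175
R² = Sxy²/(Sxx·Syy) = (-74.835)²/(38.188333·164.175) = 0.893247

0.893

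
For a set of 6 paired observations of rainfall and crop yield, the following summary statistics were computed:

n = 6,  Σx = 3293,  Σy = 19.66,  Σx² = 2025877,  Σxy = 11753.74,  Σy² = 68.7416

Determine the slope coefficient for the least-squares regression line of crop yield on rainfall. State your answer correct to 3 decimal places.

Sxx = Σx² − (Σx)²/n = 2025877 − 1807308.166667 = 218568.833333
Sxy = Σxy − (Σx)(Σy)/n = 11753.74 − 10790.063333 = 963.676667
b = Sxy/Sxx = 963.676667/218568.833333 = 0.004409

0.004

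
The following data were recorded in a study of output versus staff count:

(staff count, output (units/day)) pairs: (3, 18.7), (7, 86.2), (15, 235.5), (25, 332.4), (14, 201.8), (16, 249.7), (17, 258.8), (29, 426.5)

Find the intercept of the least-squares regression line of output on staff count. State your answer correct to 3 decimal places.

-10.262

n = 8, Σx = 126, Σy = 1809.6, Σxy = 36090.5, Σx² = 2490
Sxx = Σx² − (Σx)²/n = 2490 − 1984.5 = 505.5
Sxy = Σxy − (Σx)(Σy)/n = 36090.5 − 28501.2 = 7589.3
b = Sxy/Sxx = 7589.3/505.5 = 15.013452
a = ȳ − b·x̄ = 226.2 − 15.013452·15.75 = -10.261869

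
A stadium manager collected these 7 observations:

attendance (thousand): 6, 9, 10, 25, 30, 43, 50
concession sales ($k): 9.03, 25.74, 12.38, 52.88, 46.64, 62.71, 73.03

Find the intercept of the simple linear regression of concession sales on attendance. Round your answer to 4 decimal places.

n = 7, Σx = 173, Σy = 282.41, Σxy = 9478.87, Σx² = 6091
Sxx = Σx² − (Σx)²/n = 6091 − 4275.571429 = 1815.428571
Sxy = Σxy − (Σx)(Σy)/n = 9478.87 − 6979.561429 = 2499.308571
b = Sxy/Sxx = 2499.308571/1815.428571 = 1.376704
a = ȳ − b·x̄ = 40.344286 − 1.376704·24.714286 = 6.320019

6.3200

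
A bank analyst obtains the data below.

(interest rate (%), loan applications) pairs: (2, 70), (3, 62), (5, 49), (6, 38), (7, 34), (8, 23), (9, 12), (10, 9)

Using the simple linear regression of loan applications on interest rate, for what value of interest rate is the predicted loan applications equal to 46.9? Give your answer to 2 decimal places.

5.01

n = 8, Σx = 50, Σy = 297, Σxy = 1419, Σx² = 368
Sxx = Σx² − (Σx)²/n = 368 − 312.5 = 55.5
Sxy = Σxy − (Σx)(Σy)/n = 1419 − 1856.25 = -437.25
b = Sxy/Sxx = -437.25/55.5 = -7.878378
a = ȳ − b·x̄ = 37.125 − (-7.878378)·6.25 = 86.364865
Set a + b·x = 46.9: x = (46.9 − 86.364865) / (-7.878378) = 5.009262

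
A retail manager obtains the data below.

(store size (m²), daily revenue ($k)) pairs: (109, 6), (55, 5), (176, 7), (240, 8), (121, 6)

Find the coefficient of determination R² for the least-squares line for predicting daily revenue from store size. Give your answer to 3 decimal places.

0.996

n = 5, Σx = 701, Σy = 32, Σxy = 4807, Σx² = 118123, Σy² = 210
Sxx = Σx² − (Σx)²/n = 118123 − 98280.2 = 19842.8
Sxy = Σxy − (Σx)(Σy)/n = 4807 − 4486.4 = 320.6
Syy = Σy² − (Σy)²/n = 210 − 204.8 = 5.2
R² = Sxy²/(Sxx·Syy) = (320.6)²/(19842.8·5.2) = 0.996141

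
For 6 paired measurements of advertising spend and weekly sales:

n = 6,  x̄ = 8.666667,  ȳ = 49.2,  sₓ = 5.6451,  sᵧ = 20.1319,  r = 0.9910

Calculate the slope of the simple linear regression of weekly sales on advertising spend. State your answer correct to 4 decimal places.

3.5342

b = r · sᵧ/sₓ = 0.991 · 20.1319/5.6451 = 3.534165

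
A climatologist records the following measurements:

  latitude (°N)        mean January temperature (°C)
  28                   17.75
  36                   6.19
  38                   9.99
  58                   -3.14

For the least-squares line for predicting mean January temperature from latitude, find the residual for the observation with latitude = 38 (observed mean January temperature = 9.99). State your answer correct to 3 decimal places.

1.005

n = 4, Σx = 160, Σy = 30.79, Σxy = 917.34, Σx² = 6888
Sxx = Σx² − (Σx)²/n = 6888 − 6400 = 488
Sxy = Σxy − (Σx)(Σy)/n = 917.34 − 1231.6 = -314.26
b = Sxy/Sxx = -314.26/488 = -0.643975
a = ȳ − b·x̄ = 7.6975 − (-0.643975)·40 = 33.456516
ŷ(38) = 33.456516 + (-0.643975)·38 = 8.985451
residual = y − ŷ = 9.99 − 8.985451 = 1.004549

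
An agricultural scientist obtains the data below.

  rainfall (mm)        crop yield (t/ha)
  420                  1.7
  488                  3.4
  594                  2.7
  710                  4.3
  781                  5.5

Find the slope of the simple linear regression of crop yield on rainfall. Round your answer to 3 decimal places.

n = 5, Σx = 2993, Σy = 17.6, Σxy = 11325.5, Σx² = 1881441
Sxx = Σx² − (Σx)²/n = 1881441 − 1791609.8 = 89831.2
Sxy = Σxy − (Σx)(Σy)/n = 11325.5 − 10535.36 = 790.14
b = Sxy/Sxx = 790.14/89831.2 = 0.008796

0.009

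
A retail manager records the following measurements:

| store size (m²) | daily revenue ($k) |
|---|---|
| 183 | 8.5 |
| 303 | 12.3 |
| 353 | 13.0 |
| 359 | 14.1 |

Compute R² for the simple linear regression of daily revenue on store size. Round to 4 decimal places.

0.9722

n = 4, Σx = 1198, Σy = 47.9, Σxy = 14933.3, Σx² = 378788, Σy² = 591.35
Sxx = Σx² − (Σx)²/n = 378788 − 358801 = 19987
Sxy = Σxy − (Σx)(Σy)/n = 14933.3 − 14346.05 = 587.25
Syy = Σy² − (Σy)²/n = 591.35 − 573.6025 = 17.7475
R² = Sxy²/(Sxx·Syy) = (587.25)²/(19987·17.7475) = 0.972213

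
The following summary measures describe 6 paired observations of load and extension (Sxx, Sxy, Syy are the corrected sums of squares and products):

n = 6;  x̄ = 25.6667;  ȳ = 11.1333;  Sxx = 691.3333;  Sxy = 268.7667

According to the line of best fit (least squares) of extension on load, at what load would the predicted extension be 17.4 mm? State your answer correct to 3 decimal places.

b = Sxy/Sxx = 268.7667/691.3333 = 0.388766
a = ȳ − b·x̄ = 11.1333 − 0.388766·25.6667 = 1.154966
Set a + b·x = 17.4: x = (17.4 − 1.154966) / 0.388766 = 41.786176

41.786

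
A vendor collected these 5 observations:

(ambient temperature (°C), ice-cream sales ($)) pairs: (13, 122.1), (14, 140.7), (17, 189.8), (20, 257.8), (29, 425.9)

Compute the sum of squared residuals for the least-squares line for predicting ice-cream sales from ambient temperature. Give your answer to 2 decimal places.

66.98

n = 5, Σx = 93, Σy = 1136.3, Σxy = 24290.8, Σx² = 1895, Σy² = 318580.59
Sxx = Σx² − (Σx)²/n = 1895 − 1729.8 = 165.2
Sxy = Σxy − (Σx)(Σy)/n = 24290.8 − 21135.18 = 3155.62
Syy = Σy² − (Σy)²/n = 318580.59 − 258235.538 = 60345.052
b = Sxy/Sxx = 3155.62/165.2 = 19.101816
SSE = Syy − b·Sxy = 60345.052 − 19.101816·3155.62 = 66.979455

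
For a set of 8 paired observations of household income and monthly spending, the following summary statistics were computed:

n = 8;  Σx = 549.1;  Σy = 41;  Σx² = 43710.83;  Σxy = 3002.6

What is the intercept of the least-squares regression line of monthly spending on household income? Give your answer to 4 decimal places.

2.9769

Sxx = Σx² − (Σx)²/n = 43710.83 − 37688.85125 = 6021.97875
Sxy = Σxy − (Σx)(Σy)/n = 3002.6 − 2814.1375 = 188.4625
b = Sxy/Sxx = 188.4625/6021.97875 = 0.031296
a = ȳ − b·x̄ = 5.125 − 0.031296·68.6375 = 2.976936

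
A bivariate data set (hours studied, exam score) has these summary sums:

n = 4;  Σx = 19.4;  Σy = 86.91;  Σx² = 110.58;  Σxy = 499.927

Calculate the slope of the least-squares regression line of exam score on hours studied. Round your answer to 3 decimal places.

4.755

Sxx = Σx² − (Σx)²/n = 110.58 − 94.09 = 16.49
Sxy = Σxy − (Σx)(Σy)/n = 499.927 − 421.5135 = 78.4135
b = Sxy/Sxx = 78.4135/16.49 = 4.755215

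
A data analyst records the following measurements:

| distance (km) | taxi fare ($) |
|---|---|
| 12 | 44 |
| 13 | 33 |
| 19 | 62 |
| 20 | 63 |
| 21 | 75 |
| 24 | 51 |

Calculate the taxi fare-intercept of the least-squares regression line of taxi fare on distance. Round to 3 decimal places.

n = 6, Σx = 109, Σy = 328, Σxy = 6194, Σx² = 2091
Sxx = Σx² − (Σx)²/n = 2091 − 1980.166667 = 110.833333
Sxy = Σxy − (Σx)(Σy)/n = 6194 − 5958.666667 = 235.333333
b = Sxy/Sxx = 235.333333/110.833333 = 2.123308
a = ȳ − b·x̄ = 54.666667 − 2.123308·18.166667 = 16.093233

16.093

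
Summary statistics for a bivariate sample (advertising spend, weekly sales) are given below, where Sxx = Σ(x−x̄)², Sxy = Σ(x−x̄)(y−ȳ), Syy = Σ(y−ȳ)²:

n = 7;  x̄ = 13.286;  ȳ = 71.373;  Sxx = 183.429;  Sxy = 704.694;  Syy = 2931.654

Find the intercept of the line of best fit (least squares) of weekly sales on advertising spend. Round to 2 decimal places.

b = Sxy/Sxx = 704.694/183.429 = 3.841781
a = ȳ − b·x̄ = 71.373 − 3.841781·13.286 = 20.331101

20.33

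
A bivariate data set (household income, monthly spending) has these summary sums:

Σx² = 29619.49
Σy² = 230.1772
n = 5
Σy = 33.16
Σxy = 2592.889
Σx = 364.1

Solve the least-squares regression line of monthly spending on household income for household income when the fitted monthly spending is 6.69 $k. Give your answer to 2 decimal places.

Sxx = Σx² − (Σx)²/n = 29619.49 − 26513.762 = 3105.728
Sxy = Σxy − (Σx)(Σy)/n = 2592.889 − 2414.7112 = 178.1778
b = Sxy/Sxx = 178.1778/3105.728 = 0.057371
a = ȳ − b·x̄ = 6.632 − 0.057371·72.82 = 2.454265
Set a + b·x = 6.69: x = (6.69 − 2.454265) / 0.057371 = 73.830969

73.83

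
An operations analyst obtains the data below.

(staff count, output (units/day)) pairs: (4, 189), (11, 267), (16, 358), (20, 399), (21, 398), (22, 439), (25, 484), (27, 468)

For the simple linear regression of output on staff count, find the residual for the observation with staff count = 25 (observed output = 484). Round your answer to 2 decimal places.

n = 8, Σx = 146, Σy = 3002, Σxy = 60153, Σx² = 3072
Sxx = Σx² − (Σx)²/n = 3072 − 2664.5 = 407.5
Sxy = Σxy − (Σx)(Σy)/n = 60153 − 54786.5 = 5366.5
b = Sxy/Sxx = 5366.5/407.5 = 13.169325
a = ȳ − b·x̄ = 375.25 − 13.169325·18.25 = 134.909816
ŷ(25) = 134.909816 + 13.169325·25 = 464.142945
residual = y − ŷ = 484 − 464.142945 = 19.857055

19.86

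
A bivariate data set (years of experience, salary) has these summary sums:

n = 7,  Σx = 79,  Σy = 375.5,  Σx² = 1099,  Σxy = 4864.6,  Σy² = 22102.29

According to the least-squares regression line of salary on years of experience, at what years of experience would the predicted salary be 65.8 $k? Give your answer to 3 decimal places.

15.309

Sxx = Σx² − (Σx)²/n = 1099 − 891.571429 = 207.428571
Sxy = Σxy − (Σx)(Σy)/n = 4864.6 − 4237.785714 = 626.814286
b = Sxy/Sxx = 626.814286/207.428571 = 3.021832
a = ȳ − b·x̄ = 53.642857 − 3.021832·11.285714 = 19.539325
Set a + b·x = 65.8: x = (65.8 − 19.539325) / 3.021832 = 15.308818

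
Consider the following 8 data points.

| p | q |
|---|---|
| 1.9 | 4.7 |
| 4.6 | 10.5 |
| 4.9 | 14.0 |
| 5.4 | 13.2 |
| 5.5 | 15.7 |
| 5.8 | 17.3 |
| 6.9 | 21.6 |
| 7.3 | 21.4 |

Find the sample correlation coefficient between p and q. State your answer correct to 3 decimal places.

0.972

n = 8, Σx = 42.3, Σy = 118.4, Σxy = 689.06, Σx² = 242.73, Σy² = 1972.88
Sxx = Σx² − (Σx)²/n = 242.73 − 223.66125 = 19.06875
Sxy = Σxy − (Σx)(Σy)/n = 689.06 − 626.04 = 63.02
Syy = Σy² − (Σy)²/n = 1972.88 − 1752.32 = 220.56
r = Sxy/√(Sxx·Syy) = 63.02/√(4205.8035) = 63.02/64.852167 = 0.971749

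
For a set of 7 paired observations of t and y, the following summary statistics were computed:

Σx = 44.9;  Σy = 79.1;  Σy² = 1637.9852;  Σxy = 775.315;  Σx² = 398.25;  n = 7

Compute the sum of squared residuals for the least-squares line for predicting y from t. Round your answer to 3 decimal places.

92.949

Sxx = Σx² − (Σx)²/n = 398.25 − 288.001429 = 110.248571
Sxy = Σxy − (Σx)(Σy)/n = 775.315 − 507.37 = 267.945
Syy = Σy² − (Σy)²/n = 1637.9852 − 893.83 = 744.1552
b = Sxy/Sxx = 267.945/110.248571 = 2.430372
SSE = Syy − b·Sxy = 744.1552 − 2.430372·267.945 = 92.949274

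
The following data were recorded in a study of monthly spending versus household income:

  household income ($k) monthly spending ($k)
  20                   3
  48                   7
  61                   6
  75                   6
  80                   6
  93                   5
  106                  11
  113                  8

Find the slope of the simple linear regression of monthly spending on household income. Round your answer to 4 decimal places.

0.0527

n = 8, Σx = 596, Σy = 52, Σxy = 4227, Σx² = 51104
Sxx = Σx² − (Σx)²/n = 51104 − 44402 = 6702
Sxy = Σxy − (Σx)(Σy)/n = 4227 − 3874 = 353
b = Sxy/Sxx = 353/6702 = 0.052671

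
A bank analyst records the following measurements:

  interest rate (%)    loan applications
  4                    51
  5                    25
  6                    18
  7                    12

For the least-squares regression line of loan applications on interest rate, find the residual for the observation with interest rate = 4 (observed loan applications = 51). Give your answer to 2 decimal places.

5.90

n = 4, Σx = 22, Σy = 106, Σxy = 521, Σx² = 126
Sxx = Σx² − (Σx)²/n = 126 − 121 = 5
Sxy = Σxy − (Σx)(Σy)/n = 521 − 583 = -62
b = Sxy/Sxx = -62/5 = -12.4
a = ȳ − b·x̄ = 26.5 − (-12.4)·5.5 = 94.7
ŷ(4) = 94.7 + (-12.4)·4 = 45.1
residual = y − ŷ = 51 − 45.1 = 5.9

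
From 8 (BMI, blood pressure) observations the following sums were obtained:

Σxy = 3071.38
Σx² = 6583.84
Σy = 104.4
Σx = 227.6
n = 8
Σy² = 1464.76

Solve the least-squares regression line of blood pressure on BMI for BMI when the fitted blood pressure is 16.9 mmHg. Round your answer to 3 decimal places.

Sxx = Σx² − (Σx)²/n = 6583.84 − 6475.22 = 108.62
Sxy = Σxy − (Σx)(Σy)/n = 3071.38 − 2970.18 = 101.2
b = Sxy/Sxx = 101.2/108.62 = 0.931688
a = ȳ − b·x̄ = 13.05 − 0.931688·28.45 = -13.456537
Set a + b·x = 16.9: x = (16.9 − (-13.456537)) / 0.931688 = 32.582283

32.582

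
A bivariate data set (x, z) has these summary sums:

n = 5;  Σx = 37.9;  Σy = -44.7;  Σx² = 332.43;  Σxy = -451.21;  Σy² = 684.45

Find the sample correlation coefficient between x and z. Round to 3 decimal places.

Sxx = Σx² − (Σx)²/n = 332.43 − 287.282 = 45.148
Sxy = Σxy − (Σx)(Σy)/n = -451.21 − (-338.826) = -112.384
Syy = Σy² − (Σy)²/n = 684.45 − 399.618 = 284.832
r = Sxy/√(Sxx·Syy) = -112.384/√(12859.595136) = -112.384/113.400155 = -0.991039

-0.991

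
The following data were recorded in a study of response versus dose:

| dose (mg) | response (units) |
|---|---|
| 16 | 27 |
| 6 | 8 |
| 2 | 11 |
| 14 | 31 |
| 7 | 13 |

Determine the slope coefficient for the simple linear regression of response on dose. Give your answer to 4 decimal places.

n = 5, Σx = 45, Σy = 90, Σxy = 1027, Σx² = 541
Sxx = Σx² − (Σx)²/n = 541 − 405 = 136
Sxy = Σxy − (Σx)(Σy)/n = 1027 − 810 = 217
b = Sxy/Sxx = 217/136 = 1.595588

1.5956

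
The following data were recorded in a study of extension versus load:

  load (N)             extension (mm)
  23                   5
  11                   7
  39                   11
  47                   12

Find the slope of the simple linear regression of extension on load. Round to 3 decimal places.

n = 4, Σx = 120, Σy = 35, Σxy = 1185, Σx² = 4380
Sxx = Σx² − (Σx)²/n = 4380 − 3600 = 780
Sxy = Σxy − (Σx)(Σy)/n = 1185 − 1050 = 135
b = Sxy/Sxx = 135/780 = 0.173077

0.173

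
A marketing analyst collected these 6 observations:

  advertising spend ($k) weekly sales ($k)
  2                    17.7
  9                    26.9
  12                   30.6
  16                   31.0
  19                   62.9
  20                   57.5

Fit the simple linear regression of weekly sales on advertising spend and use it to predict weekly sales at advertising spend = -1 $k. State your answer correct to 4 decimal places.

5.1805

n = 6, Σx = 78, Σy = 226.6, Σxy = 3485.8, Σx² = 1246
Sxx = Σx² − (Σx)²/n = 1246 − 1014 = 232
Sxy = Σxy − (Σx)(Σy)/n = 3485.8 − 2945.8 = 540
b = Sxy/Sxx = 540/232 = 2.327586
a = ȳ − b·x̄ = 37.766667 − 2.327586·13 = 7.508046
ŷ(-1) = a + b·-1 = 7.508046 + 2.327586·(-1) = 5.180460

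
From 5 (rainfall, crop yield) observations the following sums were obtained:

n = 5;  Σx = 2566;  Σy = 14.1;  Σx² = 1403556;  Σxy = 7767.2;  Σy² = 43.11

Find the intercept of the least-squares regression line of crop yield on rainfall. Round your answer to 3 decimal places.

Sxx = Σx² − (Σx)²/n = 1403556 − 1316871.2 = 86684.8
Sxy = Σxy − (Σx)(Σy)/n = 7767.2 − 7236.12 = 531.08
b = Sxy/Sxx = 531.08/86684.8 = 0.006127
a = ȳ − b·x̄ = 2.82 − 0.006127·513.2 = -0.324153

-0.324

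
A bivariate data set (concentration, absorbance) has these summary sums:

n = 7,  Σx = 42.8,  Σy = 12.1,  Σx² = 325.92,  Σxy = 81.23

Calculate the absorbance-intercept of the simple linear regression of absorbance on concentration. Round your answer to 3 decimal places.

1.039

Sxx = Σx² − (Σx)²/n = 325.92 − 261.691429 = 64.228571
Sxy = Σxy − (Σx)(Σy)/n = 81.23 − 73.982857 = 7.247143
b = Sxy/Sxx = 7.247143/64.228571 = 0.112834
a = ȳ − b·x̄ = 1.728571 − 0.112834·6.114286 = 1.038674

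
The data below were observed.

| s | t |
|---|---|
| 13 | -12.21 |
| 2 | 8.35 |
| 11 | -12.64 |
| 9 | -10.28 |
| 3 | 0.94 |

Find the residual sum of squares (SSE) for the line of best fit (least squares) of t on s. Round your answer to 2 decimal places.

n = 5, Σx = 38, Σy = -25.84, Σxy = -370.77, Σx² = 384, Σy² = 485.1382
Sxx = Σx² − (Σx)²/n = 384 − 288.8 = 95.2
Sxy = Σxy − (Σx)(Σy)/n = -370.77 − (-196.384) = -174.386
Syy = Σy² − (Σy)²/n = 485.1382 − 133.54112 = 351.59708
b = Sxy/Sxx = -174.386/95.2 = -1.831786
SSE = Syy − b·Sxy = 351.59708 − (-1.831786)·(-174.386) = 32.159296

32.16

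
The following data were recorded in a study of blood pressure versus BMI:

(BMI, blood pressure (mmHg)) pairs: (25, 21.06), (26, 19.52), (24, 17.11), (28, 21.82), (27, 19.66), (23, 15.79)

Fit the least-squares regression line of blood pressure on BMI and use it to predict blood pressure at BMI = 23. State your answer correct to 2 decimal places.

16.57

n = 6, Σx = 153, Σy = 114.96, Σxy = 2949.61, Σx² = 3919
Sxx = Σx² − (Σx)²/n = 3919 − 3901.5 = 17.5
Sxy = Σxy − (Σx)(Σy)/n = 2949.61 − 2931.48 = 18.13
b = Sxy/Sxx = 18.13/17.5 = 1.036
a = ȳ − b·x̄ = 19.16 − 1.036·25.5 = -7.258
ŷ(23) = a + b·23 = -7.258 + 1.036·23 = 16.57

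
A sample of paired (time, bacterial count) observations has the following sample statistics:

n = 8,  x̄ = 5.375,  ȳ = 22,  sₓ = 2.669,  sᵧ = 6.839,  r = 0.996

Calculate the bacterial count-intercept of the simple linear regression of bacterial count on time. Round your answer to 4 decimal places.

8.2823

b = r · sᵧ/sₓ = 0.996 · 6.839/2.669 = 2.552133
a = ȳ − b·x̄ = 22 − 2.552133·5.375 = 8.282283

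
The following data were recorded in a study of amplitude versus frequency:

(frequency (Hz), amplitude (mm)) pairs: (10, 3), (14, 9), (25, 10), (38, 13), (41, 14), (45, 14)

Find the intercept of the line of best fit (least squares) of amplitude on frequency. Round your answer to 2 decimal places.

2.84

n = 6, Σx = 173, Σy = 63, Σxy = 2104, Σx² = 6071
Sxx = Σx² − (Σx)²/n = 6071 − 4988.166667 = 1082.833333
Sxy = Σxy − (Σx)(Σy)/n = 2104 − 1816.5 = 287.5
b = Sxy/Sxx = 287.5/1082.833333 = 0.265507
a = ȳ − b·x̄ = 10.5 − 0.265507·28.833333 = 2.844544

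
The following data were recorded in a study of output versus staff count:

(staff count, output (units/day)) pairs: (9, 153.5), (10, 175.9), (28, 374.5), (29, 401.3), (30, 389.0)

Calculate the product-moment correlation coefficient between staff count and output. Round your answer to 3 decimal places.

0.997

n = 5, Σx = 106, Σy = 1494.2, Σxy = 36934.2, Σx² = 2706, Σy² = 507116
Sxx = Σx² − (Σx)²/n = 2706 − 2247.2 = 458.8
Sxy = Σxy − (Σx)(Σy)/n = 36934.2 − 31677.04 = 5257.16
Syy = Σy² − (Σy)²/n = 507116 − 446526.728 = 60589.272
r = Sxy/√(Sxx·Syy) = 5257.16/√(27798357.9936) = 5257.16/5272.414816 = 0.997107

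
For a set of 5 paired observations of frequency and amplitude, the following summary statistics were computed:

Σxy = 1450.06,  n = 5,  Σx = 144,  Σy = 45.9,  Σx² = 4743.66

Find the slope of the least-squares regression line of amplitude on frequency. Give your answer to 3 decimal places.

0.215

Sxx = Σx² − (Σx)²/n = 4743.66 − 4147.2 = 596.46
Sxy = Σxy − (Σx)(Σy)/n = 1450.06 − 1321.92 = 128.14
b = Sxy/Sxx = 128.14/596.46 = 0.214834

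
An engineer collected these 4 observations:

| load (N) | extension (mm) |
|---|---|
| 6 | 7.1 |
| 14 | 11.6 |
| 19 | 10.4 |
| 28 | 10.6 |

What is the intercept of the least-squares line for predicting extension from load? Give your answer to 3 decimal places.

7.662

n = 4, Σx = 67, Σy = 39.7, Σxy = 699.4, Σx² = 1377
Sxx = Σx² − (Σx)²/n = 1377 − 1122.25 = 254.75
Sxy = Σxy − (Σx)(Σy)/n = 699.4 − 664.975 = 34.425
b = Sxy/Sxx = 34.425/254.75 = 0.135132
a = ȳ − b·x̄ = 9.925 − 0.135132·16.75 = 7.661531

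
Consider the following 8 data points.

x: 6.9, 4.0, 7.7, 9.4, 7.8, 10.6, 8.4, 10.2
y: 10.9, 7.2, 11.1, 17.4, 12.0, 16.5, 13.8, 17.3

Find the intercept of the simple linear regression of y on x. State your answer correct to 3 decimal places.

n = 8, Σx = 65, Σy = 106.2, Σxy = 913.92, Σx² = 559.06
Sxx = Σx² − (Σx)²/n = 559.06 − 528.125 = 30.935
Sxy = Σxy − (Σx)(Σy)/n = 913.92 − 862.875 = 51.045
b = Sxy/Sxx = 51.045/30.935 = 1.650073
a = ȳ − b·x̄ = 13.275 − 1.650073·8.125 = -0.131841

-0.132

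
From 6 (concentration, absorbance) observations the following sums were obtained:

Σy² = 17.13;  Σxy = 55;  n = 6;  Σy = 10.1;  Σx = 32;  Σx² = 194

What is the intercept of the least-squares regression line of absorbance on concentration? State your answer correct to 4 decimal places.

1.4243

Sxx = Σx² − (Σx)²/n = 194 − 170.666667 = 23.333333
Sxy = Σxy − (Σx)(Σy)/n = 55 − 53.866667 = 1.133333
b = Sxy/Sxx = 1.133333/23.333333 = 0.048571
a = ȳ − b·x̄ = 1.683333 − 0.048571·5.333333 = 1.424286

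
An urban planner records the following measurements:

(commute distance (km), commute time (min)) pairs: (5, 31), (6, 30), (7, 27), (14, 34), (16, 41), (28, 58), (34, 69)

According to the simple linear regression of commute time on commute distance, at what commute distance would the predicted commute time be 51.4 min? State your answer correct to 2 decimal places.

n = 7, Σx = 110, Σy = 290, Σxy = 5626, Σx² = 2502
Sxx = Σx² − (Σx)²/n = 2502 − 1728.571429 = 773.428571
Sxy = Σxy − (Σx)(Σy)/n = 5626 − 4557.142857 = 1068.857143
b = Sxy/Sxx = 1068.857143/773.428571 = 1.381973
a = ȳ − b·x̄ = 41.428571 − 1.381973·15.714286 = 19.711858
Set a + b·x = 51.4: x = (51.4 − 19.711858) / 1.381973 = 22.929644

22.93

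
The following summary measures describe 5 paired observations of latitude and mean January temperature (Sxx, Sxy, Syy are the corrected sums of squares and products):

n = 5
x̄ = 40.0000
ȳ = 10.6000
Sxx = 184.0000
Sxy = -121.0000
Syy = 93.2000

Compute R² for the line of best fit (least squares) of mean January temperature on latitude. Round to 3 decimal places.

R² = Sxy²/(Sxx·Syy) = (-121)²/(184·93.2) = 0.853762

0.854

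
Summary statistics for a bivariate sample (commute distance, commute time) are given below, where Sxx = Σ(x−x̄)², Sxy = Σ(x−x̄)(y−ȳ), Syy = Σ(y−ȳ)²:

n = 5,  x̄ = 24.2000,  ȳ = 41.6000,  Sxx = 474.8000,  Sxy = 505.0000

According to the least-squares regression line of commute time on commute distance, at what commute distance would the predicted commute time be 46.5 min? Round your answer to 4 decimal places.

b = Sxy/Sxx = 505/474.8 = 1.063606
a = ȳ − b·x̄ = 41.6 − 1.063606·24.2 = 15.860741
Set a + b·x = 46.5: x = (46.5 − 15.860741) / 1.063606 = 28.806970

28.8070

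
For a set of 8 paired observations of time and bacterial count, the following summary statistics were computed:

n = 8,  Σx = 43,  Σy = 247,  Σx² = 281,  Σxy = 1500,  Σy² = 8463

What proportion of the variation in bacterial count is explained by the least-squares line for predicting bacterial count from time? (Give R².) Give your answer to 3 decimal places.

0.712

Sxx = Σx² − (Σx)²/n = 281 − 231.125 = 49.875
Sxy = Σxy − (Σx)(Σy)/n = 1500 − 1327.625 = 172.375
Syy = Σy² − (Σy)²/n = 8463 − 7626.125 = 836.875
R² = Sxy²/(Sxx·Syy) = (172.375)²/(49.875·836.875) = 0.711877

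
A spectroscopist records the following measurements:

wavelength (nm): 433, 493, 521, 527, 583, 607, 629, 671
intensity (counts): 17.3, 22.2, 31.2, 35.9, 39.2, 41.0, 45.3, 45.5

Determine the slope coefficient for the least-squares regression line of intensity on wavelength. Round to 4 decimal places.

n = 8, Σx = 4464, Σy = 277.6, Σxy = 160374.8, Σx² = 2533928
Sxx = Σx² − (Σx)²/n = 2533928 − 2490912 = 43016
Sxy = Σxy − (Σx)(Σy)/n = 160374.8 − 154900.8 = 5474
b = Sxy/Sxx = 5474/43016 = 0.127255

0.1273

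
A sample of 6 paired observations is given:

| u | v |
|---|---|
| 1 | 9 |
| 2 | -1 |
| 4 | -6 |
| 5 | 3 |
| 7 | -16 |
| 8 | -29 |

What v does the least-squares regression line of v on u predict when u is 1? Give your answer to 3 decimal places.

8.827

n = 6, Σx = 27, Σy = -40, Σxy = -346, Σx² = 159
Sxx = Σx² − (Σx)²/n = 159 − 121.5 = 37.5
Sxy = Σxy − (Σx)(Σy)/n = -346 − (-180) = -166
b = Sxy/Sxx = -166/37.5 = -4.426667
a = ȳ − b·x̄ = -6.666667 − (-4.426667)·4.5 = 13.253333
ŷ(1) = a + b·1 = 13.253333 + (-4.426667)·1 = 8.826667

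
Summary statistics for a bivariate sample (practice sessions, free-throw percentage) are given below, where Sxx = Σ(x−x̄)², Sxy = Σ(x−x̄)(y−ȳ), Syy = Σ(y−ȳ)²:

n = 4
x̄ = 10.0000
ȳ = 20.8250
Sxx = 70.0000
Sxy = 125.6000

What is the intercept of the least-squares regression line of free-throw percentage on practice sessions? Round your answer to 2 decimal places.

b = Sxy/Sxx = 125.6/70 = 1.794286
a = ȳ − b·x̄ = 20.825 − 1.794286·10 = 2.882143

2.88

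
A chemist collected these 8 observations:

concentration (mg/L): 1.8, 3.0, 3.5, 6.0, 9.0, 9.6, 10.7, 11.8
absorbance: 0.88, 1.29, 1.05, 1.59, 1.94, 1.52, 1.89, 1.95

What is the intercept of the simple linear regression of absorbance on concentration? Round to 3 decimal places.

0.840

n = 8, Σx = 55.4, Σy = 12.11, Σxy = 93.954, Σx² = 487.38
Sxx = Σx² − (Σx)²/n = 487.38 − 383.645 = 103.735
Sxy = Σxy − (Σx)(Σy)/n = 93.954 − 83.86175 = 10.09225
b = Sxy/Sxx = 10.09225/103.735 = 0.097289
a = ȳ − b·x̄ = 1.51375 − 0.097289·6.925 = 0.840025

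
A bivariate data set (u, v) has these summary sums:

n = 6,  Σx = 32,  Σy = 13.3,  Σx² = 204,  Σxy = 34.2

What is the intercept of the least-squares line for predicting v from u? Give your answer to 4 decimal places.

8.0940

Sxx = Σx² − (Σx)²/n = 204 − 170.666667 = 33.333333
Sxy = Σxy − (Σx)(Σy)/n = 34.2 − 70.933333 = -36.733333
b = Sxy/Sxx = -36.733333/33.333333 = -1.102
a = ȳ − b·x̄ = 2.216667 − (-1.102)·5.333333 = 8.094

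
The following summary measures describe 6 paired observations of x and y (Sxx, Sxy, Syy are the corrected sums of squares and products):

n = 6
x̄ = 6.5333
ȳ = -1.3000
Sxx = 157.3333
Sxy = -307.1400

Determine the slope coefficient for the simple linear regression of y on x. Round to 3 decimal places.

b = Sxy/Sxx = -307.14/157.3333 = -1.952161

-1.952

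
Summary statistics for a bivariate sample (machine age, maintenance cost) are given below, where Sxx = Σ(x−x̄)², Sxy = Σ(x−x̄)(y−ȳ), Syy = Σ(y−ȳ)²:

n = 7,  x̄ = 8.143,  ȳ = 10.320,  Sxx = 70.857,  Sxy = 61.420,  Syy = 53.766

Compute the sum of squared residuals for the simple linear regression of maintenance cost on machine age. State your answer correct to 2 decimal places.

b = Sxy/Sxx = 61.42/70.857 = 0.866816
SSE = Syy − b·Sxy = 53.766 − 0.866816·61.42 = 0.526145

0.53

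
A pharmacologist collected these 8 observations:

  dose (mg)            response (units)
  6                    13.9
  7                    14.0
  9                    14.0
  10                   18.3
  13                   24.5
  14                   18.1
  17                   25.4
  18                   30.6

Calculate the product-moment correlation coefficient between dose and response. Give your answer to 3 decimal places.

0.910

n = 8, Σx = 94, Σy = 158.8, Σxy = 2044.9, Σx² = 1244, Σy² = 3429.48
Sxx = Σx² − (Σx)²/n = 1244 − 1104.5 = 139.5
Sxy = Σxy − (Σx)(Σy)/n = 2044.9 − 1865.9 = 179
Syy = Σy² − (Σy)²/n = 3429.48 − 3152.18 = 277.3
r = Sxy/√(Sxx·Syy) = 179/√(38683.35) = 179/196.680833 = 0.910104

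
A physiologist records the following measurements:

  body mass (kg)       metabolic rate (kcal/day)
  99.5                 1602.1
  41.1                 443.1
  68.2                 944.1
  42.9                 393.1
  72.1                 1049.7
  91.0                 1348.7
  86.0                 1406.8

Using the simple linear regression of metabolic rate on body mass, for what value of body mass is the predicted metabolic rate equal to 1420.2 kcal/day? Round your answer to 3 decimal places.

90.754

n = 7, Σx = 500.8, Σy = 7187.6, Σxy = 578271.84, Σx² = 38956.52
Sxx = Σx² − (Σx)²/n = 38956.52 − 35828.662857 = 3127.857143
Sxy = Σxy − (Σx)(Σy)/n = 578271.84 − 514221.44 = 64050.4
b = Sxy/Sxx = 64050.4/3127.857143 = 20.477406
a = ȳ − b·x̄ = 1026.8 − 20.477406·71.542857 = -438.212118
Set a + b·x = 1420.2: x = (1420.2 − (-438.212118)) / 20.477406 = 90.754275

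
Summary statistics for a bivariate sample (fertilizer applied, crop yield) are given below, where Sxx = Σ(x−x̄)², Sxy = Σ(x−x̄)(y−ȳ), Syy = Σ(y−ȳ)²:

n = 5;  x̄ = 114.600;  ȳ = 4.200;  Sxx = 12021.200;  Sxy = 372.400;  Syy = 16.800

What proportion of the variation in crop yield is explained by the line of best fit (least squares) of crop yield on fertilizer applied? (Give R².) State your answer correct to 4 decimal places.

R² = Sxy²/(Sxx·Syy) = (372.4)²/(12021.2·16.8) = 0.686692

0.6867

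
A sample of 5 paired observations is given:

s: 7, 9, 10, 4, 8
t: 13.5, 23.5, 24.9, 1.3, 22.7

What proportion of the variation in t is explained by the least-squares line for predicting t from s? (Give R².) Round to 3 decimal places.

n = 5, Σx = 38, Σy = 85.9, Σxy = 741.8, Σx² = 310, Σy² = 1871.49
Sxx = Σx² − (Σx)²/n = 310 − 288.8 = 21.2
Sxy = Σxy − (Σx)(Σy)/n = 741.8 − 652.84 = 88.96
Syy = Σy² − (Σy)²/n = 1871.49 − 1475.762 = 395.728
R² = Sxy²/(Sxx·Syy) = (88.96)²/(21.2·395.728) = 0.943315

0.943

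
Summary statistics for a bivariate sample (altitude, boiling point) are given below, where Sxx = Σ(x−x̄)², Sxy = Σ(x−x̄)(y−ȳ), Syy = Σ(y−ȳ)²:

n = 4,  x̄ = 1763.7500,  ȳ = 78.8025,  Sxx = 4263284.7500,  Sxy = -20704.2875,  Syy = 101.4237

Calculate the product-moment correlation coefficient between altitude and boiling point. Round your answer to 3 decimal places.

-0.996

r = Sxy/√(Sxx·Syy) = -20704.2875/√(432398113.498575) = -20704.2875/20794.184608 = -0.995677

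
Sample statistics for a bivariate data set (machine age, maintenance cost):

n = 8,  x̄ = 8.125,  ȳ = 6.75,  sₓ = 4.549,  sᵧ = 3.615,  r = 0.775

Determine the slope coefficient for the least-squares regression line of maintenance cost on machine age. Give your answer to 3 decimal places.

b = r · sᵧ/sₓ = 0.775 · 3.615/4.549 = 0.615877

0.616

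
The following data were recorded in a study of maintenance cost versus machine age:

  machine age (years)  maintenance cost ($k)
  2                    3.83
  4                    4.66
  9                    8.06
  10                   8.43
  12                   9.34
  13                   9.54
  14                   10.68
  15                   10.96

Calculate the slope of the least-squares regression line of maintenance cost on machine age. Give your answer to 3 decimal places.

0.558

n = 8, Σx = 79, Σy = 65.5, Σxy = 733.16, Σx² = 935
Sxx = Σx² − (Σx)²/n = 935 − 780.125 = 154.875
Sxy = Σxy − (Σx)(Σy)/n = 733.16 − 646.8125 = 86.3475
b = Sxy/Sxx = 86.3475/154.875 = 0.557530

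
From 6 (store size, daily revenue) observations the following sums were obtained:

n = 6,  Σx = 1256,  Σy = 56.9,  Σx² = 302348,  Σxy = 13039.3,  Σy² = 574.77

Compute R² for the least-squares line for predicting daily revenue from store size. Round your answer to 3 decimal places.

0.918

Sxx = Σx² − (Σx)²/n = 302348 − 262922.666667 = 39425.333333
Sxy = Σxy − (Σx)(Σy)/n = 13039.3 − 11911.066667 = 1128.233333
Syy = Σy² − (Σy)²/n = 574.77 − 539.601667 = 35.168333
R² = Sxy²/(Sxx·Syy) = (1128.233333)²/(39425.333333·35.168333) = 0.918059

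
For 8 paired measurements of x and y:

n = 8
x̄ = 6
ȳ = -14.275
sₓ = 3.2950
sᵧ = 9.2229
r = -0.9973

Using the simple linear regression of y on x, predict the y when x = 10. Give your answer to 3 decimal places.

-25.441

b = r · sᵧ/sₓ = -0.9973 · 9.2229/3.295 = -2.791502
a = ȳ − b·x̄ = -14.275 − (-2.791502)·6 = 2.474010
ŷ(10) = a + b·10 = 2.474010 + (-2.791502)·10 = -25.441007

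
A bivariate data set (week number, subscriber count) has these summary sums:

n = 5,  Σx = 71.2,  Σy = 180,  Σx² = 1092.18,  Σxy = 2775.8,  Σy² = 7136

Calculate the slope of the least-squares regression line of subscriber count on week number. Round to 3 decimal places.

Sxx = Σx² − (Σx)²/n = 1092.18 − 1013.888 = 78.292
Sxy = Σxy − (Σx)(Σy)/n = 2775.8 − 2563.2 = 212.6
b = Sxy/Sxx = 212.6/78.292 = 2.715475

2.715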